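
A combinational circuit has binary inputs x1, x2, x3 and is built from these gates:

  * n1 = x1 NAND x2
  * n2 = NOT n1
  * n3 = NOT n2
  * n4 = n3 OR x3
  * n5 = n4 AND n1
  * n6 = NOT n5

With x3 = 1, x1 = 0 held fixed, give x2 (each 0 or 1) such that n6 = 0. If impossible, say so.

n6 = NOT n5 must be 0, so n5 = 1.
Check with x3 = 1, x1 = 0 and x2=1:
n1 = x1 NAND x2 = 0 NAND 1 = 1
n2 = NOT n1 = NOT 1 = 0
n3 = NOT n2 = NOT 0 = 1
n4 = n3 OR x3 = 1 OR 1 = 1
n5 = n4 AND n1 = 1 AND 1 = 1
n6 = NOT n5 = NOT 1 = 0
So n6 = 0.

x2=1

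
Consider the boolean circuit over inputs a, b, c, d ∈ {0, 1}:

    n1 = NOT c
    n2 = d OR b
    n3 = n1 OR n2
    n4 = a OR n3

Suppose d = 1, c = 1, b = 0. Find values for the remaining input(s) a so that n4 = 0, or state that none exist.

no solution exists

With d = 1, c = 1, b = 0 fixed, none of the 2 settings of a give n4 = 0.
For example, with a=0:
n1 = NOT c = NOT 1 = 0
n2 = d OR b = 1 OR 0 = 1
n3 = n1 OR n2 = 0 OR 1 = 1
n4 = a OR n3 = 0 OR 1 = 1
giving n4 = 1 ≠ 0.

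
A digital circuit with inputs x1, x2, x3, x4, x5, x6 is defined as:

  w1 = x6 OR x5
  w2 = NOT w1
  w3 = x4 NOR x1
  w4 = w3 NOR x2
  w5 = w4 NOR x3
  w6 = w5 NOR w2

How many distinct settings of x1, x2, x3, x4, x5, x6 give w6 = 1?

w6 = w5 NOR w2 must be 1, so both w5 = 0 and w2 = 0.
w5 = w4 NOR x3 must be 0, so at least one of w4, x3 is 1.
Enumerating the 64 input combinations, 33 give w6 = 1 and 31 give w6 = 0.

33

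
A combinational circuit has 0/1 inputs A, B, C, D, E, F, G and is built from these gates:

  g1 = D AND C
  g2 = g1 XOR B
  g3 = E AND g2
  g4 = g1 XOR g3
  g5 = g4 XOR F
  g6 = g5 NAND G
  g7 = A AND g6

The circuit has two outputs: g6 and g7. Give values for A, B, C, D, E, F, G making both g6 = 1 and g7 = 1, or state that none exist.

Check with A=1, B=0, C=0, D=0, E=1, F=0, G=0:
g1 = D AND C = 0 AND 0 = 0
g2 = g1 XOR B = 0 XOR 0 = 0
g3 = E AND g2 = 1 AND 0 = 0
g4 = g1 XOR g3 = 0 XOR 0 = 0
g5 = g4 XOR F = 0 XOR 0 = 0
g6 = g5 NAND G = 0 NAND 0 = 1
g7 = A AND g6 = 1 AND 1 = 1
So g6 = 1 and g7 = 1.

A=1, B=0, C=0, D=0, E=1, F=0, G=0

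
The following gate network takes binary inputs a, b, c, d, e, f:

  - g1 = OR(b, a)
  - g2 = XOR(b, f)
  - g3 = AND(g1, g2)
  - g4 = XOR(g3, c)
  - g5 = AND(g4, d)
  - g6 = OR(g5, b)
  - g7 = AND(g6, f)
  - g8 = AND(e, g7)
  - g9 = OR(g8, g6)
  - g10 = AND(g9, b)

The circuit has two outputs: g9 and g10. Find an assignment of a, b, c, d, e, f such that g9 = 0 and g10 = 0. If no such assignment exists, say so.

a=0, b=0, c=0, d=1, e=1, f=0

Check with a=0, b=0, c=0, d=1, e=1, f=0:
g1 = OR(b, a) = OR(0, 0) = 0
g2 = XOR(b, f) = XOR(0, 0) = 0
g3 = AND(g1, g2) = AND(0, 0) = 0
g4 = XOR(g3, c) = XOR(0, 0) = 0
g5 = AND(g4, d) = AND(0, 1) = 0
g6 = OR(g5, b) = OR(0, 0) = 0
g7 = AND(g6, f) = AND(0, 0) = 0
g8 = AND(e, g7) = AND(1, 0) = 0
g9 = OR(g8, g6) = OR(0, 0) = 0
g10 = AND(g9, b) = AND(0, 0) = 0
So g9 = 0 and g10 = 0.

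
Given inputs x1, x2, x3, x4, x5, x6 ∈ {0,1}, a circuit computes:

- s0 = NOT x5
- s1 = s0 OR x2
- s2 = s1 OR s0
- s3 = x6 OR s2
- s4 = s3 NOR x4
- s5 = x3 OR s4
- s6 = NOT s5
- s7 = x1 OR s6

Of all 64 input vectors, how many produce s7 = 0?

17

s7 = x1 OR s6 must be 0, so both x1 = 0 and s6 = 0.
Enumerating the 64 input combinations, 17 give s7 = 0 and 47 give s7 = 1.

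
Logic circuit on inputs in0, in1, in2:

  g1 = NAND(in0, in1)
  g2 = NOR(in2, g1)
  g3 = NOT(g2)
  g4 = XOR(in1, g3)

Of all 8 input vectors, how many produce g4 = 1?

5

g4 = XOR(in1, g3) must be 1, so in1 and g3 differ.
Satisfying assignments:
  in0=0, in1=0, in2=0
  in0=0, in1=0, in2=1
  in0=1, in1=0, in2=0
  in0=1, in1=0, in2=1
  in0=1, in1=1, in2=0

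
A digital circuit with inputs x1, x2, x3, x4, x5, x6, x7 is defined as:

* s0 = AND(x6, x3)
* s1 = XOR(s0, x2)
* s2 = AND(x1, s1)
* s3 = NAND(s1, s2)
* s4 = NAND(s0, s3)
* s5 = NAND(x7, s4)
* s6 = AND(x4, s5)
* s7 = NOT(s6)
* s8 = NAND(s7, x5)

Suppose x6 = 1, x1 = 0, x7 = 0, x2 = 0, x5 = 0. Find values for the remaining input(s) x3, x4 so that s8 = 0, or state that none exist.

With x6 = 1, x1 = 0, x7 = 0, x2 = 0, x5 = 0 fixed, none of the 4 settings of x3, x4 give s8 = 0.
For example, with x3=1, x4=0:
s0 = AND(x6, x3) = AND(1, 1) = 1
s1 = XOR(s0, x2) = XOR(1, 0) = 1
s2 = AND(x1, s1) = AND(0, 1) = 0
s3 = NAND(s1, s2) = NAND(1, 0) = 1
s4 = NAND(s0, s3) = NAND(1, 1) = 0
s5 = NAND(x7, s4) = NAND(0, 0) = 1
s6 = AND(x4, s5) = AND(0, 1) = 0
s7 = NOT(s6) = NOT 0 = 1
s8 = NAND(s7, x5) = NAND(1, 0) = 1
giving s8 = 1 ≠ 0.

no solution exists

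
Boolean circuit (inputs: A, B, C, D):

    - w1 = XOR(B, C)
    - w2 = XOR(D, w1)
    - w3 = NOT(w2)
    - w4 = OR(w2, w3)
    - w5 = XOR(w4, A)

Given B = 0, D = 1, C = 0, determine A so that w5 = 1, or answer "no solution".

Check with B = 0, D = 1, C = 0 and A=0:
w1 = XOR(B, C) = XOR(0, 0) = 0
w2 = XOR(D, w1) = XOR(1, 0) = 1
w3 = NOT(w2) = NOT 1 = 0
w4 = OR(w2, w3) = OR(1, 0) = 1
w5 = XOR(w4, A) = XOR(1, 0) = 1
So w5 = 1.

A=0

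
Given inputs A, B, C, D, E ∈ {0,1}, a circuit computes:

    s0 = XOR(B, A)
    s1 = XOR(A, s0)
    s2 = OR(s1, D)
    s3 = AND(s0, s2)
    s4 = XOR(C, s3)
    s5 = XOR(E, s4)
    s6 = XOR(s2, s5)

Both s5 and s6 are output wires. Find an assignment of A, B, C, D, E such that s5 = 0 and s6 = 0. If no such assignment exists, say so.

A=1 B=0 C=0 D=0 E=0

Check with A=1 B=0 C=0 D=0 E=0:
s0 = XOR(B, A) = XOR(0, 1) = 1
s1 = XOR(A, s0) = XOR(1, 1) = 0
s2 = OR(s1, D) = OR(0, 0) = 0
s3 = AND(s0, s2) = AND(1, 0) = 0
s4 = XOR(C, s3) = XOR(0, 0) = 0
s5 = XOR(E, s4) = XOR(0, 0) = 0
s6 = XOR(s2, s5) = XOR(0, 0) = 0
So s5 = 0 and s6 = 0.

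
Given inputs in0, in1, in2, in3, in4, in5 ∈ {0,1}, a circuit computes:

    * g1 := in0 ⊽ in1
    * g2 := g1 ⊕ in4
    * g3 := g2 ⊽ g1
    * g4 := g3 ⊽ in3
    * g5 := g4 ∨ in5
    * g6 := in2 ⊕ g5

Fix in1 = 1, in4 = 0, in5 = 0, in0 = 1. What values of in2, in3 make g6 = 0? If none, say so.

in2=0 in3=0

Check with in1 = 1, in4 = 0, in5 = 0, in0 = 1 and in2=0, in3=0:
g1 = in0 ⊽ in1 = 1 ⊽ 1 = 0
g2 = g1 ⊕ in4 = 0 ⊕ 0 = 0
g3 = g2 ⊽ g1 = 0 ⊽ 0 = 1
g4 = g3 ⊽ in3 = 1 ⊽ 0 = 0
g5 = g4 ∨ in5 = 0 ∨ 0 = 0
g6 = in2 ⊕ g5 = 0 ⊕ 0 = 0
So g6 = 0.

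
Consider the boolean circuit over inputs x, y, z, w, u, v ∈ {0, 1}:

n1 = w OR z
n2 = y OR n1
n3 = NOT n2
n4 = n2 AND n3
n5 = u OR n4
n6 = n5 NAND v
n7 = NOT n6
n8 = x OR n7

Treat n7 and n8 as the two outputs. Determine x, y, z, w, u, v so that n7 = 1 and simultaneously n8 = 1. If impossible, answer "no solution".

Check with x=1, y=0, z=1, w=1, u=1, v=1:
n1 = w OR z = 1 OR 1 = 1
n2 = y OR n1 = 0 OR 1 = 1
n3 = NOT n2 = NOT 1 = 0
n4 = n2 AND n3 = 1 AND 0 = 0
n5 = u OR n4 = 1 OR 0 = 1
n6 = n5 NAND v = 1 NAND 1 = 0
n7 = NOT n6 = NOT 0 = 1
n8 = x OR n7 = 1 OR 1 = 1
So n7 = 1 and n8 = 1.

x=1, y=0, z=1, w=1, u=1, v=1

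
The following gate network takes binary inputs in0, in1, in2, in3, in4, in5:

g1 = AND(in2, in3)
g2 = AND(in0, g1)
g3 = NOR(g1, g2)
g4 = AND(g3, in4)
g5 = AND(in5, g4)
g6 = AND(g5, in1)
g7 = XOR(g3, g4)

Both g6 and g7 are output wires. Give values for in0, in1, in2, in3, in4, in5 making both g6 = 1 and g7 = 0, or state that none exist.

Check with in0=1, in1=1, in2=0, in3=1, in4=1, in5=1:
g1 = AND(in2, in3) = AND(0, 1) = 0
g2 = AND(in0, g1) = AND(1, 0) = 0
g3 = NOR(g1, g2) = NOR(0, 0) = 1
g4 = AND(g3, in4) = AND(1, 1) = 1
g5 = AND(in5, g4) = AND(1, 1) = 1
g6 = AND(g5, in1) = AND(1, 1) = 1
g7 = XOR(g3, g4) = XOR(1, 1) = 0
So g6 = 1 and g7 = 0.

in0=1, in1=1, in2=0, in3=1, in4=1, in5=1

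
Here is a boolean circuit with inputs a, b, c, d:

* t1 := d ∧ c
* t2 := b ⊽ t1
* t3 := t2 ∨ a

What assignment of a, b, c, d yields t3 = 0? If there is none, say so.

a=0, b=1, c=0, d=0

Check with a=0, b=1, c=0, d=0:
t1 = d ∧ c = 0 ∧ 0 = 0
t2 = b ⊽ t1 = 1 ⊽ 0 = 0
t3 = t2 ∨ a = 0 ∨ 0 = 0
So t3 = 0 as required.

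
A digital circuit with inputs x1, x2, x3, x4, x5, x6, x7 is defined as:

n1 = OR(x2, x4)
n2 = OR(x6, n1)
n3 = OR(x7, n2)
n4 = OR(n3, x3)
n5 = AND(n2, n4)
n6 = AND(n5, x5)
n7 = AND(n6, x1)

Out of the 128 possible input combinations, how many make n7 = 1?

n7 = AND(n6, x1) must be 1, so both n6 = 1 and x1 = 1.
n6 = AND(n5, x5) must be 1, so both n5 = 1 and x5 = 1.
Enumerating the 128 input combinations, 28 give n7 = 1 and 100 give n7 = 0.

28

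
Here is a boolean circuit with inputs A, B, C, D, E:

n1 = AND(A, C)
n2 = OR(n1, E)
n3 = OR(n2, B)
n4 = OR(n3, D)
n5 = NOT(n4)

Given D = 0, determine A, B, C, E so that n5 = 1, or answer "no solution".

A=0, B=0, C=0, E=0

Check with D = 0 and A=0, B=0, C=0, E=0:
n1 = AND(A, C) = AND(0, 0) = 0
n2 = OR(n1, E) = OR(0, 0) = 0
n3 = OR(n2, B) = OR(0, 0) = 0
n4 = OR(n3, D) = OR(0, 0) = 0
n5 = NOT(n4) = NOT 0 = 1
So n5 = 1.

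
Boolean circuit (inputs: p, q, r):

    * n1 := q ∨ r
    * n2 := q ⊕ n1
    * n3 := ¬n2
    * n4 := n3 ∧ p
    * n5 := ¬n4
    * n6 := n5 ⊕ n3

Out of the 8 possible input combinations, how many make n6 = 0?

n6 = n5 ⊕ n3 must be 0, so n5 and n3 are equal.
Enumerating the 8 input combinations, 3 give n6 = 0 and 5 give n6 = 1.

3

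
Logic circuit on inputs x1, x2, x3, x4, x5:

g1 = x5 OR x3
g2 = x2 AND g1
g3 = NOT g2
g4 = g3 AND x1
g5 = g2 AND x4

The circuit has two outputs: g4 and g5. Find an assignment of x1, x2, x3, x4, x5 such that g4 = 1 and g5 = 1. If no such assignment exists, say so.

Across all 32 input combinations, none give both g4 = 1 and g5 = 1.

no solution exists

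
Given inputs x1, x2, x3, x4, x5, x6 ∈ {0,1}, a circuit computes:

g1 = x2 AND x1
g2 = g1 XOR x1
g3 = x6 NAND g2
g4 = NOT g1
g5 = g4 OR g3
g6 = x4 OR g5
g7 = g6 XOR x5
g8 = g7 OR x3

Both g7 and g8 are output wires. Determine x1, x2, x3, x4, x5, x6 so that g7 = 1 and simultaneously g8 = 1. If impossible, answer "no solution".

Check with x1=0, x2=0, x3=1, x4=1, x5=0, x6=0:
g1 = x2 AND x1 = 0 AND 0 = 0
g2 = g1 XOR x1 = 0 XOR 0 = 0
g3 = x6 NAND g2 = 0 NAND 0 = 1
g4 = NOT g1 = NOT 0 = 1
g5 = g4 OR g3 = 1 OR 1 = 1
g6 = x4 OR g5 = 1 OR 1 = 1
g7 = g6 XOR x5 = 1 XOR 0 = 1
g8 = g7 OR x3 = 1 OR 1 = 1
So g7 = 1 and g8 = 1.

x1=0, x2=0, x3=1, x4=1, x5=0, x6=0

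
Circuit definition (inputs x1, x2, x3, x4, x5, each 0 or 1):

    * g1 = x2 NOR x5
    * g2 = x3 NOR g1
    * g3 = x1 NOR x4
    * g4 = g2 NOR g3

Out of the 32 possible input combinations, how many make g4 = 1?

15

g4 = g2 NOR g3 must be 1, so both g2 = 0 and g3 = 0.
g2 = x3 NOR g1 must be 0, so at least one of x3, g1 is 1.
Enumerating the 32 input combinations, 15 give g4 = 1 and 17 give g4 = 0.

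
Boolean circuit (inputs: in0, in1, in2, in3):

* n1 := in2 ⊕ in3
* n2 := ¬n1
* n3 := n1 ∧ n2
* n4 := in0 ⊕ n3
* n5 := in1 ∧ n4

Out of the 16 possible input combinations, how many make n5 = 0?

12

n5 = in1 ∧ n4 must be 0, so at least one of in1, n4 is 0.
Enumerating the 16 input combinations, 12 give n5 = 0 and 4 give n5 = 1.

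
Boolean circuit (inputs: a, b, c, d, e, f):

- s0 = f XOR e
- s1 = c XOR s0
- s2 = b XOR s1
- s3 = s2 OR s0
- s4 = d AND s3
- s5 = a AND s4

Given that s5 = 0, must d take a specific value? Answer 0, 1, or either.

either

Both values of d occur among assignments with s5 = 0:
  d=0: a=0, b=0, c=0, d=0, e=0, f=0
  d=1: a=0, b=0, c=0, d=1, e=0, f=0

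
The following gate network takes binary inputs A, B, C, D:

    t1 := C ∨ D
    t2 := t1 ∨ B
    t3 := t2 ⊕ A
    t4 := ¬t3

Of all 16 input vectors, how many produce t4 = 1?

8

t4 = ¬t3 must be 1, so t3 = 0.
t3 = t2 ⊕ A must be 0, so t2 and A are equal.
Enumerating the 16 input combinations, 8 give t4 = 1 and 8 give t4 = 0.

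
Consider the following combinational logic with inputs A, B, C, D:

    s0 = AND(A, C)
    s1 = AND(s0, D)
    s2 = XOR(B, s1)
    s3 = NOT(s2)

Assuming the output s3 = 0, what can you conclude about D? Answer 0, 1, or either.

either

Both values of D occur among assignments with s3 = 0:
  D=0: A=0, B=1, C=0, D=0
  D=1: A=0, B=1, C=0, D=1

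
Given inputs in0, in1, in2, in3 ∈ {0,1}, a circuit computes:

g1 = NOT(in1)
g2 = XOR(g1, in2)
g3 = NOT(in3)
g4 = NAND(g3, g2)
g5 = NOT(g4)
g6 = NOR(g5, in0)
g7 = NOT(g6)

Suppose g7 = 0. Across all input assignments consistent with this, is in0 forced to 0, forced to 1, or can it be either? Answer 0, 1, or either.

0

g7 = NOT(g6) must be 0, so g6 = 1.
Every assignment with g7 = 0 has in0 = 0; there are 6 such assignment(s).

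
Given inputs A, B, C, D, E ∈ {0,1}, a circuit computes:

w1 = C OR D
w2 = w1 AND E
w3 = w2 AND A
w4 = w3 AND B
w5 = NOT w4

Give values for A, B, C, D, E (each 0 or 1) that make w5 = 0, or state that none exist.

w5 = NOT w4 must be 0, so w4 = 1.
w4 = w3 AND B must be 1, so both w3 = 1 and B = 1.
Check with A=1 B=1 C=1 D=0 E=1:
w1 = C OR D = 1 OR 0 = 1
w2 = w1 AND E = 1 AND 1 = 1
w3 = w2 AND A = 1 AND 1 = 1
w4 = w3 AND B = 1 AND 1 = 1
w5 = NOT w4 = NOT 1 = 0
So w5 = 0 as required.

A=1 B=1 C=1 D=0 E=1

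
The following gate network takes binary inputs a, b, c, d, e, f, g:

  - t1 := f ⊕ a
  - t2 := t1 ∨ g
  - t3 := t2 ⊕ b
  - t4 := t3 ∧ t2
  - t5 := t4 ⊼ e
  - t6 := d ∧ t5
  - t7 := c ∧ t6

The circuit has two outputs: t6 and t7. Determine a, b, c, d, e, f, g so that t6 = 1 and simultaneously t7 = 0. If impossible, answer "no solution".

Check with a=1 b=1 c=0 d=1 e=1 f=1 g=0:
t1 = f ⊕ a = 1 ⊕ 1 = 0
t2 = t1 ∨ g = 0 ∨ 0 = 0
t3 = t2 ⊕ b = 0 ⊕ 1 = 1
t4 = t3 ∧ t2 = 1 ∧ 0 = 0
t5 = t4 ⊼ e = 0 ⊼ 1 = 1
t6 = d ∧ t5 = 1 ∧ 1 = 1
t7 = c ∧ t6 = 0 ∧ 1 = 0
So t6 = 1 and t7 = 0.

a=1 b=1 c=0 d=1 e=1 f=1 g=0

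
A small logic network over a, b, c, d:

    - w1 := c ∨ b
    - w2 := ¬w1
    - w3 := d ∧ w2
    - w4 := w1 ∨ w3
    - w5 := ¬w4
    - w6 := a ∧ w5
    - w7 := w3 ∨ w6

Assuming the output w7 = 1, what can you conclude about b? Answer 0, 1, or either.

w7 = w3 ∨ w6 must be 1, so at least one of w3, w6 is 1.
Every assignment with w7 = 1 has b = 0; there are 3 such assignment(s).
  a=0, b=0, c=0, d=1
  a=1, b=0, c=0, d=0
  a=1, b=0, c=0, d=1

0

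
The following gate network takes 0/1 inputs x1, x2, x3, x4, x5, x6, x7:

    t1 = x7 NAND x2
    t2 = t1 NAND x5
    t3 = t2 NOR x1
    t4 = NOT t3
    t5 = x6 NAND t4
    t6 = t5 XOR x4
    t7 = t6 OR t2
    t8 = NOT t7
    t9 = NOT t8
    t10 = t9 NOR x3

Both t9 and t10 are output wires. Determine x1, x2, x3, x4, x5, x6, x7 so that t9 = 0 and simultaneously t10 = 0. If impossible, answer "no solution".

x1=1, x2=1, x3=1, x4=1, x5=1, x6=0, x7=0

Check with x1=1, x2=1, x3=1, x4=1, x5=1, x6=0, x7=0:
t1 = x7 NAND x2 = 0 NAND 1 = 1
t2 = t1 NAND x5 = 1 NAND 1 = 0
t3 = t2 NOR x1 = 0 NOR 1 = 0
t4 = NOT t3 = NOT 0 = 1
t5 = x6 NAND t4 = 0 NAND 1 = 1
t6 = t5 XOR x4 = 1 XOR 1 = 0
t7 = t6 OR t2 = 0 OR 0 = 0
t8 = NOT t7 = NOT 0 = 1
t9 = NOT t8 = NOT 1 = 0
t10 = t9 NOR x3 = 0 NOR 1 = 0
So t9 = 0 and t10 = 0.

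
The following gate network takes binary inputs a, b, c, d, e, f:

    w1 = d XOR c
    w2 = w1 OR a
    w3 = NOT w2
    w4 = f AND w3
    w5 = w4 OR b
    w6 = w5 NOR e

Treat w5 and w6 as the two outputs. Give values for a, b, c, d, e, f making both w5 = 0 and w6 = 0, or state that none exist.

Check with a=0, b=0, c=0, d=0, e=1, f=0:
w1 = d XOR c = 0 XOR 0 = 0
w2 = w1 OR a = 0 OR 0 = 0
w3 = NOT w2 = NOT 0 = 1
w4 = f AND w3 = 0 AND 1 = 0
w5 = w4 OR b = 0 OR 0 = 0
w6 = w5 NOR e = 0 NOR 1 = 0
So w5 = 0 and w6 = 0.

a=0, b=0, c=0, d=0, e=1, f=0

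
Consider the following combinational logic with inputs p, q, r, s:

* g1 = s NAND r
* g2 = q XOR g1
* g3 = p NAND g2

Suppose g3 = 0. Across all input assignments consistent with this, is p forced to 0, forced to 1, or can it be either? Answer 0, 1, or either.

g3 = p NAND g2 must be 0, so both p = 1 and g2 = 1.
g2 = q XOR g1 must be 1, so q and g1 differ.
Every assignment with g3 = 0 has p = 1; there are 4 such assignment(s).
  p=1, q=0, r=0, s=0
  p=1, q=0, r=0, s=1
  p=1, q=0, r=1, s=0
  p=1, q=1, r=1, s=1

1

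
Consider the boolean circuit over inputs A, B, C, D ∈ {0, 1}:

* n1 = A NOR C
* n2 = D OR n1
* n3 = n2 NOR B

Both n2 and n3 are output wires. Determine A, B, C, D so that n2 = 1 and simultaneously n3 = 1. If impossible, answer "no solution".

no solution exists

Across all 16 input combinations, none give both n2 = 1 and n3 = 1.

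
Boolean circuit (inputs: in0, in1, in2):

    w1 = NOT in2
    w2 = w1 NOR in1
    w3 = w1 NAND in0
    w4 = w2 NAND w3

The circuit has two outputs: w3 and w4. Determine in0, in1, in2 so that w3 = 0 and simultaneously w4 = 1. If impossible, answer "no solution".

Check with in0=1, in1=0, in2=0:
w1 = NOT in2 = NOT 0 = 1
w2 = w1 NOR in1 = 1 NOR 0 = 0
w3 = w1 NAND in0 = 1 NAND 1 = 0
w4 = w2 NAND w3 = 0 NAND 0 = 1
So w3 = 0 and w4 = 1.

in0=1, in1=0, in2=0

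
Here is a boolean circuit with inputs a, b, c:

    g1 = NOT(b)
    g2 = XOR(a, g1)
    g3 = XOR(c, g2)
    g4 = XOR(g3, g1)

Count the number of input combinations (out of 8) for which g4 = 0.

g4 = XOR(g3, g1) must be 0, so g3 and g1 are equal.
Enumerating the 8 input combinations, 4 give g4 = 0 and 4 give g4 = 1.

4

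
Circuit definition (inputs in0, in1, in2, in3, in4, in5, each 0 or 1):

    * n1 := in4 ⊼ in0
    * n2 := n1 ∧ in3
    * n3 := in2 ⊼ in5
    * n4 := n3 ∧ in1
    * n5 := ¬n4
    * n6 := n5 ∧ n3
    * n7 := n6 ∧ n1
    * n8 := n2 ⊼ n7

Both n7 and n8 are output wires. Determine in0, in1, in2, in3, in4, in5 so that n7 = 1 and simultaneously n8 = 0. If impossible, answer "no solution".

Check with in0=0 in1=0 in2=0 in3=1 in4=0 in5=1:
n1 = in4 ⊼ in0 = 0 ⊼ 0 = 1
n2 = n1 ∧ in3 = 1 ∧ 1 = 1
n3 = in2 ⊼ in5 = 0 ⊼ 1 = 1
n4 = n3 ∧ in1 = 1 ∧ 0 = 0
n5 = ¬n4 = ¬0 = 1
n6 = n5 ∧ n3 = 1 ∧ 1 = 1
n7 = n6 ∧ n1 = 1 ∧ 1 = 1
n8 = n2 ⊼ n7 = 1 ⊼ 1 = 0
So n7 = 1 and n8 = 0.

in0=0 in1=0 in2=0 in3=1 in4=0 in5=1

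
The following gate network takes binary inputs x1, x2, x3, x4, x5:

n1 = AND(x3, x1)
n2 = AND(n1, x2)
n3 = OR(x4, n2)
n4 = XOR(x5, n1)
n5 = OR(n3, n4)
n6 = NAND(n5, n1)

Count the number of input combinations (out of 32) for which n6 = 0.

7

n6 = NAND(n5, n1) must be 0, so both n5 = 1 and n1 = 1.
n5 = OR(n3, n4) must be 1, so at least one of n3, n4 is 1.
n1 = AND(x3, x1) must be 1, so both x3 = 1 and x1 = 1.
Enumerating the 32 input combinations, 7 give n6 = 0 and 25 give n6 = 1.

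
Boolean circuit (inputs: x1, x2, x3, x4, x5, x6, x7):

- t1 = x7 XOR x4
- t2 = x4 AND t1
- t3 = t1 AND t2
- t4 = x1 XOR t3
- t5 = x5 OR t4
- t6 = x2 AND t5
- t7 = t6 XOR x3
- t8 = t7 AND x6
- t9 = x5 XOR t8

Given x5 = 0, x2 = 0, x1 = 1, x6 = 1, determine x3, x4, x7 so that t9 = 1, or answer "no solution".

x3=1 x4=1 x7=0

t9 = x5 XOR t8 must be 1, so x5 and t8 differ.
Check with x5 = 0, x2 = 0, x1 = 1, x6 = 1 and x3=1, x4=1, x7=0:
t1 = x7 XOR x4 = 0 XOR 1 = 1
t2 = x4 AND t1 = 1 AND 1 = 1
t3 = t1 AND t2 = 1 AND 1 = 1
t4 = x1 XOR t3 = 1 XOR 1 = 0
t5 = x5 OR t4 = 0 OR 0 = 0
t6 = x2 AND t5 = 0 AND 0 = 0
t7 = t6 XOR x3 = 0 XOR 1 = 1
t8 = t7 AND x6 = 1 AND 1 = 1
t9 = x5 XOR t8 = 0 XOR 1 = 1
So t9 = 1.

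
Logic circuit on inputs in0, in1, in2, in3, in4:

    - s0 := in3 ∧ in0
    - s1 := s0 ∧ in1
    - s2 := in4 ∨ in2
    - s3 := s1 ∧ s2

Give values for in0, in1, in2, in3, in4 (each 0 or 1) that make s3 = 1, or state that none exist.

s3 = s1 ∧ s2 must be 1, so both s1 = 1 and s2 = 1.
Check with in0=1, in1=1, in2=1, in3=1, in4=0:
s0 = in3 ∧ in0 = 1 ∧ 1 = 1
s1 = s0 ∧ in1 = 1 ∧ 1 = 1
s2 = in4 ∨ in2 = 0 ∨ 1 = 1
s3 = s1 ∧ s2 = 1 ∧ 1 = 1
So s3 = 1 as required.

in0=1, in1=1, in2=1, in3=1, in4=0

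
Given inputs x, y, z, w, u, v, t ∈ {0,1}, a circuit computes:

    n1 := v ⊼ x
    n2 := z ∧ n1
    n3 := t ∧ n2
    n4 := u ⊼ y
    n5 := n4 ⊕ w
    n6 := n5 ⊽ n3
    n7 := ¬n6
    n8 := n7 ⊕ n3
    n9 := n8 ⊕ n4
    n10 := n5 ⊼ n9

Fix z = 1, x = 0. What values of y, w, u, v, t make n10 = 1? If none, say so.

y=1, w=1, u=0, v=1, t=1

n10 = n5 ⊼ n9 must be 1, so at least one of n5, n9 is 0.
Check with z = 1, x = 0 and y=1, w=1, u=0, v=1, t=1:
n1 = v ⊼ x = 1 ⊼ 0 = 1
n2 = z ∧ n1 = 1 ∧ 1 = 1
n3 = t ∧ n2 = 1 ∧ 1 = 1
n4 = u ⊼ y = 0 ⊼ 1 = 1
n5 = n4 ⊕ w = 1 ⊕ 1 = 0
n6 = n5 ⊽ n3 = 0 ⊽ 1 = 0
n7 = ¬n6 = ¬0 = 1
n8 = n7 ⊕ n3 = 1 ⊕ 1 = 0
n9 = n8 ⊕ n4 = 0 ⊕ 1 = 1
n10 = n5 ⊼ n9 = 0 ⊼ 1 = 1
So n10 = 1.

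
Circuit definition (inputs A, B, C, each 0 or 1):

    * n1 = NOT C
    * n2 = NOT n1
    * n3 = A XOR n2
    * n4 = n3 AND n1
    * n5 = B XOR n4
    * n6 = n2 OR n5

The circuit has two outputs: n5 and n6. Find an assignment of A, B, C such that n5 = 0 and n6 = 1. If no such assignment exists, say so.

Check with A=0 B=0 C=1:
n1 = NOT C = NOT 1 = 0
n2 = NOT n1 = NOT 0 = 1
n3 = A XOR n2 = 0 XOR 1 = 1
n4 = n3 AND n1 = 1 AND 0 = 0
n5 = B XOR n4 = 0 XOR 0 = 0
n6 = n2 OR n5 = 1 OR 0 = 1
So n5 = 0 and n6 = 1.

A=0 B=0 C=1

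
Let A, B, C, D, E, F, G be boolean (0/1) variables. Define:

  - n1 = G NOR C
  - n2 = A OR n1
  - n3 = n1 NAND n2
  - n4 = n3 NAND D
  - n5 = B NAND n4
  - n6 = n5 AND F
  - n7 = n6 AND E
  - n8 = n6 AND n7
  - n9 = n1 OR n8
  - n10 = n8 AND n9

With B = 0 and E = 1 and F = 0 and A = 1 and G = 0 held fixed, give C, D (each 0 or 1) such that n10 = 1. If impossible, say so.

no solution exists

With B = 0 and E = 1 and F = 0 and A = 1 and G = 0 fixed, none of the 4 settings of C, D give n10 = 1.
For example, with C=1, D=1:
n1 = G NOR C = 0 NOR 1 = 0
n2 = A OR n1 = 1 OR 0 = 1
n3 = n1 NAND n2 = 0 NAND 1 = 1
n4 = n3 NAND D = 1 NAND 1 = 0
n5 = B NAND n4 = 0 NAND 0 = 1
n6 = n5 AND F = 1 AND 0 = 0
n7 = n6 AND E = 0 AND 1 = 0
n8 = n6 AND n7 = 0 AND 0 = 0
n9 = n1 OR n8 = 0 OR 0 = 0
n10 = n8 AND n9 = 0 AND 0 = 0
giving n10 = 0 ≠ 1.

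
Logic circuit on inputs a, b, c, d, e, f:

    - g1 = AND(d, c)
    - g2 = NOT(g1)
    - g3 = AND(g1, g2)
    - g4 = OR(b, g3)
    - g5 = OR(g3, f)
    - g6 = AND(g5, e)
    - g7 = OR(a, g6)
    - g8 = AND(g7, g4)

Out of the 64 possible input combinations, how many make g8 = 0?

g8 = AND(g7, g4) must be 0, so at least one of g7, g4 is 0.
Enumerating the 64 input combinations, 44 give g8 = 0 and 20 give g8 = 1.

44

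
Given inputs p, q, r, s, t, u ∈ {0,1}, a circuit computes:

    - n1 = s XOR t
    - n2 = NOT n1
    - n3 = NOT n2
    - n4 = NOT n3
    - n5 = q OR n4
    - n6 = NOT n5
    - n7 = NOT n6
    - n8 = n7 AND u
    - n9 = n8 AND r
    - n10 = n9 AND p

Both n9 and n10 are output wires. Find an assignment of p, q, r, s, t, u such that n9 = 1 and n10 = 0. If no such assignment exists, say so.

Check with p=0, q=0, r=1, s=1, t=1, u=1:
n1 = s XOR t = 1 XOR 1 = 0
n2 = NOT n1 = NOT 0 = 1
n3 = NOT n2 = NOT 1 = 0
n4 = NOT n3 = NOT 0 = 1
n5 = q OR n4 = 0 OR 1 = 1
n6 = NOT n5 = NOT 1 = 0
n7 = NOT n6 = NOT 0 = 1
n8 = n7 AND u = 1 AND 1 = 1
n9 = n8 AND r = 1 AND 1 = 1
n10 = n9 AND p = 1 AND 0 = 0
So n9 = 1 and n10 = 0.

p=0, q=0, r=1, s=1, t=1, u=1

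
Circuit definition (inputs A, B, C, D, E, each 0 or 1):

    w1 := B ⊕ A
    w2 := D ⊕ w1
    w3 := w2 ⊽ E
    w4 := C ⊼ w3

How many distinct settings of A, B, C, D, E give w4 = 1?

28

w4 = C ⊼ w3 must be 1, so at least one of C, w3 is 0.
Enumerating the 32 input combinations, 28 give w4 = 1 and 4 give w4 = 0.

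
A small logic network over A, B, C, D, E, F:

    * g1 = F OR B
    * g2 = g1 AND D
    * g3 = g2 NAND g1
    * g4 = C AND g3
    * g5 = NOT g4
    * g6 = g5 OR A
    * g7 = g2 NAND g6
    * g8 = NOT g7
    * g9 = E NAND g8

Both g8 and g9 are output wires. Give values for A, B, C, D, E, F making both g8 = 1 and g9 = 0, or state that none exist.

Check with A=1, B=1, C=1, D=1, E=1, F=0:
g1 = F OR B = 0 OR 1 = 1
g2 = g1 AND D = 1 AND 1 = 1
g3 = g2 NAND g1 = 1 NAND 1 = 0
g4 = C AND g3 = 1 AND 0 = 0
g5 = NOT g4 = NOT 0 = 1
g6 = g5 OR A = 1 OR 1 = 1
g7 = g2 NAND g6 = 1 NAND 1 = 0
g8 = NOT g7 = NOT 0 = 1
g9 = E NAND g8 = 1 NAND 1 = 0
So g8 = 1 and g9 = 0.

A=1, B=1, C=1, D=1, E=1, F=0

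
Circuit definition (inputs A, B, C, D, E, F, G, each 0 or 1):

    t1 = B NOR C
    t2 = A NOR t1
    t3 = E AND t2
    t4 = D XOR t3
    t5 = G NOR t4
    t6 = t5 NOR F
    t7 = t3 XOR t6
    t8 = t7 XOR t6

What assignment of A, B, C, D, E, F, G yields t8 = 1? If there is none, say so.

t8 = t7 XOR t6 must be 1, so t7 and t6 differ.
Check with A=0, B=1, C=1, D=0, E=1, F=0, G=0:
t1 = B NOR C = 1 NOR 1 = 0
t2 = A NOR t1 = 0 NOR 0 = 1
t3 = E AND t2 = 1 AND 1 = 1
t4 = D XOR t3 = 0 XOR 1 = 1
t5 = G NOR t4 = 0 NOR 1 = 0
t6 = t5 NOR F = 0 NOR 0 = 1
t7 = t3 XOR t6 = 1 XOR 1 = 0
t8 = t7 XOR t6 = 0 XOR 1 = 1
So t8 = 1 as required.

A=0, B=1, C=1, D=0, E=1, F=0, G=0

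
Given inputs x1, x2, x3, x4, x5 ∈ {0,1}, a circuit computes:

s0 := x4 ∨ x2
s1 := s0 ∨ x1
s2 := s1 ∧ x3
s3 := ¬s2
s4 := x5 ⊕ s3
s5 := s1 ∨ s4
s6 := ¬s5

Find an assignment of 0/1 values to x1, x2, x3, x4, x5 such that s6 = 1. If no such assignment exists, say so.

s6 = ¬s5 must be 1, so s5 = 0.
Check with x1=0 x2=0 x3=1 x4=0 x5=1:
s0 = x4 ∨ x2 = 0 ∨ 0 = 0
s1 = s0 ∨ x1 = 0 ∨ 0 = 0
s2 = s1 ∧ x3 = 0 ∧ 1 = 0
s3 = ¬s2 = ¬0 = 1
s4 = x5 ⊕ s3 = 1 ⊕ 1 = 0
s5 = s1 ∨ s4 = 0 ∨ 0 = 0
s6 = ¬s5 = ¬0 = 1
So s6 = 1 as required.

x1=0 x2=0 x3=1 x4=0 x5=1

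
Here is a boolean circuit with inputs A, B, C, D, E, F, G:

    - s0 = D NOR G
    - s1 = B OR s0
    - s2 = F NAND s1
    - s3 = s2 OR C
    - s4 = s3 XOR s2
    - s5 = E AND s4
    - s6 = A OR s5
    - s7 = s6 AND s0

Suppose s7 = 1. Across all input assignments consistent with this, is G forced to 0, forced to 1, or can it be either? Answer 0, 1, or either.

0

s7 = s6 AND s0 must be 1, so both s6 = 1 and s0 = 1.
s6 = A OR s5 must be 1, so at least one of A, s5 is 1.
Every assignment with s7 = 1 has G = 0; there are 18 such assignment(s).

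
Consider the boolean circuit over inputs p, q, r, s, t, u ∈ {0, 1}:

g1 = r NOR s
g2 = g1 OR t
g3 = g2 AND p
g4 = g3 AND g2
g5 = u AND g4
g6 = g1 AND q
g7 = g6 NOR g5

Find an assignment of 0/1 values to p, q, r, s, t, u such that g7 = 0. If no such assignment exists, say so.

p=1 q=0 r=0 s=0 t=0 u=1

g7 = g6 NOR g5 must be 0, so at least one of g6, g5 is 1.
Check with p=1 q=0 r=0 s=0 t=0 u=1:
g1 = r NOR s = 0 NOR 0 = 1
g2 = g1 OR t = 1 OR 0 = 1
g3 = g2 AND p = 1 AND 1 = 1
g4 = g3 AND g2 = 1 AND 1 = 1
g5 = u AND g4 = 1 AND 1 = 1
g6 = g1 AND q = 1 AND 0 = 0
g7 = g6 NOR g5 = 0 NOR 1 = 0
So g7 = 0 as required.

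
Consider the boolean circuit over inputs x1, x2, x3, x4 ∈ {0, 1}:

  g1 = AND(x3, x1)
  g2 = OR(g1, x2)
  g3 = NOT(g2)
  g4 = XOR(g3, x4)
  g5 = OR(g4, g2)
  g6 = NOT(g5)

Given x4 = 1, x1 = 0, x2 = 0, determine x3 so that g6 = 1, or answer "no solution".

x3=0

g6 = NOT(g5) must be 1, so g5 = 0.
Check with x4 = 1, x1 = 0, x2 = 0 and x3=0:
g1 = AND(x3, x1) = AND(0, 0) = 0
g2 = OR(g1, x2) = OR(0, 0) = 0
g3 = NOT(g2) = NOT 0 = 1
g4 = XOR(g3, x4) = XOR(1, 1) = 0
g5 = OR(g4, g2) = OR(0, 0) = 0
g6 = NOT(g5) = NOT 0 = 1
So g6 = 1.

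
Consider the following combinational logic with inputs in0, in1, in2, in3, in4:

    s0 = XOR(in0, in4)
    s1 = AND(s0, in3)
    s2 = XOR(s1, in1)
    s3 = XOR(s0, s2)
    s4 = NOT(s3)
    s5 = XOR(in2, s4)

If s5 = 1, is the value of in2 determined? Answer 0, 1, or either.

Both values of in2 occur among assignments with s5 = 1:
  in2=0: in0=0, in1=0, in2=0, in3=0, in4=0
  in2=1: in0=0, in1=0, in2=1, in3=0, in4=1

either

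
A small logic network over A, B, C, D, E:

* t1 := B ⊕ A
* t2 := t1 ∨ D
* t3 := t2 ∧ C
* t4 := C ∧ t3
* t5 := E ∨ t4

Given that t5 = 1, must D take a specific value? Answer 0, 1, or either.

Both values of D occur among assignments with t5 = 1:
  D=0: A=0, B=0, C=0, D=0, E=1
  D=1: A=0, B=0, C=0, D=1, E=1

either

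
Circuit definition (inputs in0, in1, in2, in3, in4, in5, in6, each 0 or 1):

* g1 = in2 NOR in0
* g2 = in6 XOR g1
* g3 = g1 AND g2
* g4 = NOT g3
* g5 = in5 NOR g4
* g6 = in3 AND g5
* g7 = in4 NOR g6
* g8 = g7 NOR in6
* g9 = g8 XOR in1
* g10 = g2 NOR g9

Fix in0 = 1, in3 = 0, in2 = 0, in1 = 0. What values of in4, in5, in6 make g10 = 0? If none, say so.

in4=1, in5=1, in6=0

g10 = g2 NOR g9 must be 0, so at least one of g2, g9 is 1.
Check with in0 = 1, in3 = 0, in2 = 0, in1 = 0 and in4=1, in5=1, in6=0:
g1 = in2 NOR in0 = 0 NOR 1 = 0
g2 = in6 XOR g1 = 0 XOR 0 = 0
g3 = g1 AND g2 = 0 AND 0 = 0
g4 = NOT g3 = NOT 0 = 1
g5 = in5 NOR g4 = 1 NOR 1 = 0
g6 = in3 AND g5 = 0 AND 0 = 0
g7 = in4 NOR g6 = 1 NOR 0 = 0
g8 = g7 NOR in6 = 0 NOR 0 = 1
g9 = g8 XOR in1 = 1 XOR 0 = 1
g10 = g2 NOR g9 = 0 NOR 1 = 0
So g10 = 0.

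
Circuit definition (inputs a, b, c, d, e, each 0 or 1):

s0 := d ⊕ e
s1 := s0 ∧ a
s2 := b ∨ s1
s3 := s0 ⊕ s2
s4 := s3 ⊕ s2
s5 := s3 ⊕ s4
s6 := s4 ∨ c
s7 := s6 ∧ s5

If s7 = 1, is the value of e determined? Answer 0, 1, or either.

Both values of e occur among assignments with s7 = 1:
  e=0: a=0, b=1, c=0, d=1, e=0
  e=1: a=0, b=1, c=0, d=0, e=1

either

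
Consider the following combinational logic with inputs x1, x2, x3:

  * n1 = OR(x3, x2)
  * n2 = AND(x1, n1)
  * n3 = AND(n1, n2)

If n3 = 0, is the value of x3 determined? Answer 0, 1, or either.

either

Both values of x3 occur among assignments with n3 = 0:
  x3=0: x1=0, x2=0, x3=0
  x3=1: x1=0, x2=0, x3=1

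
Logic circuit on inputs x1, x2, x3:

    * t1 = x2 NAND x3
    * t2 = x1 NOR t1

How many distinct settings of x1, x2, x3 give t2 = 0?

t2 = x1 NOR t1 must be 0, so at least one of x1, t1 is 1.
Enumerating the 8 input combinations, 7 give t2 = 0 and 1 give t2 = 1.

7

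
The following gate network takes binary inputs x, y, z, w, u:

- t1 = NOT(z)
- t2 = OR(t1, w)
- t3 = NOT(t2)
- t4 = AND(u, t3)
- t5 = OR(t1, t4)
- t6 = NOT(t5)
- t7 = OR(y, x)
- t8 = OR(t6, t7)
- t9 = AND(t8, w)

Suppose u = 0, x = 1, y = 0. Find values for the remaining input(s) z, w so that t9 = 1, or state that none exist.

z=0, w=1

t9 = AND(t8, w) must be 1, so both t8 = 1 and w = 1.
t8 = OR(t6, t7) must be 1, so at least one of t6, t7 is 1.
Check with u = 0, x = 1, y = 0 and z=0, w=1:
t1 = NOT(z) = NOT 0 = 1
t2 = OR(t1, w) = OR(1, 1) = 1
t3 = NOT(t2) = NOT 1 = 0
t4 = AND(u, t3) = AND(0, 0) = 0
t5 = OR(t1, t4) = OR(1, 0) = 1
t6 = NOT(t5) = NOT 1 = 0
t7 = OR(y, x) = OR(0, 1) = 1
t8 = OR(t6, t7) = OR(0, 1) = 1
t9 = AND(t8, w) = AND(1, 1) = 1
So t9 = 1.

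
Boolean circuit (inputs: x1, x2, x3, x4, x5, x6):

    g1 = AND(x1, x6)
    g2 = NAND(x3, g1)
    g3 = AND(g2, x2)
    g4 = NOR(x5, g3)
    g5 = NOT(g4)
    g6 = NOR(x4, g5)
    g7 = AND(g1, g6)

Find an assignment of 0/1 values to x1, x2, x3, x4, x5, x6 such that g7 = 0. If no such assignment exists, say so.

g7 = AND(g1, g6) must be 0, so at least one of g1, g6 is 0.
Check with x1=1 x2=0 x3=0 x4=1 x5=1 x6=1:
g1 = AND(x1, x6) = AND(1, 1) = 1
g2 = NAND(x3, g1) = NAND(0, 1) = 1
g3 = AND(g2, x2) = AND(1, 0) = 0
g4 = NOR(x5, g3) = NOR(1, 0) = 0
g5 = NOT(g4) = NOT 0 = 1
g6 = NOR(x4, g5) = NOR(1, 1) = 0
g7 = AND(g1, g6) = AND(1, 0) = 0
So g7 = 0 as required.

x1=1 x2=0 x3=0 x4=1 x5=1 x6=1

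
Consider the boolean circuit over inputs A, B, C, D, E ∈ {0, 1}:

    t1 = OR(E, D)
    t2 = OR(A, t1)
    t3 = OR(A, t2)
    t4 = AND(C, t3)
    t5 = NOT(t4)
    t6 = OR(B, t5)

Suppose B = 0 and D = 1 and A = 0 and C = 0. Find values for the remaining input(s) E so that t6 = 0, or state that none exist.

With B = 0 and D = 1 and A = 0 and C = 0 fixed, none of the 2 settings of E give t6 = 0.
For example, with E=1:
t1 = OR(E, D) = OR(1, 1) = 1
t2 = OR(A, t1) = OR(0, 1) = 1
t3 = OR(A, t2) = OR(0, 1) = 1
t4 = AND(C, t3) = AND(0, 1) = 0
t5 = NOT(t4) = NOT 0 = 1
t6 = OR(B, t5) = OR(0, 1) = 1
giving t6 = 1 ≠ 0.

no solution exists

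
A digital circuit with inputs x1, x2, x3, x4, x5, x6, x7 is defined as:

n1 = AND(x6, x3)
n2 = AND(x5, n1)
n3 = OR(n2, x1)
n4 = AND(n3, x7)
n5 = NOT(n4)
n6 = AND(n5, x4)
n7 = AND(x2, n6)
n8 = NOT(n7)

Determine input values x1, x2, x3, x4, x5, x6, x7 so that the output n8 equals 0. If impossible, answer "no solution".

x1=1 x2=1 x3=1 x4=1 x5=0 x6=1 x7=0

n8 = NOT(n7) must be 0, so n7 = 1.
n7 = AND(x2, n6) must be 1, so both x2 = 1 and n6 = 1.
Check with x1=1 x2=1 x3=1 x4=1 x5=0 x6=1 x7=0:
n1 = AND(x6, x3) = AND(1, 1) = 1
n2 = AND(x5, n1) = AND(0, 1) = 0
n3 = OR(n2, x1) = OR(0, 1) = 1
n4 = AND(n3, x7) = AND(1, 0) = 0
n5 = NOT(n4) = NOT 0 = 1
n6 = AND(n5, x4) = AND(1, 1) = 1
n7 = AND(x2, n6) = AND(1, 1) = 1
n8 = NOT(n7) = NOT 1 = 0
So n8 = 0 as required.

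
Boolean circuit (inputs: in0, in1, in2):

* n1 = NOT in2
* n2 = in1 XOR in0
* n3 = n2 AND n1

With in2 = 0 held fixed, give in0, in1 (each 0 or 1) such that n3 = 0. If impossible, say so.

n3 = n2 AND n1 must be 0, so at least one of n2, n1 is 0.
Check with in2 = 0 and in0=1, in1=1:
n1 = NOT in2 = NOT 0 = 1
n2 = in1 XOR in0 = 1 XOR 1 = 0
n3 = n2 AND n1 = 0 AND 1 = 0
So n3 = 0.

in0=1, in1=1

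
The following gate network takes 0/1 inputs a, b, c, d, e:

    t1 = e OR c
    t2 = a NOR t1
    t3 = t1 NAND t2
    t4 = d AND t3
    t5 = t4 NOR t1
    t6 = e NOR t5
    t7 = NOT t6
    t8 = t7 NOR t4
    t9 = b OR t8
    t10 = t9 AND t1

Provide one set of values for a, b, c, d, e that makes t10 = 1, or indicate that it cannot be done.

a=1, b=1, c=0, d=0, e=1

t10 = t9 AND t1 must be 1, so both t9 = 1 and t1 = 1.
t9 = b OR t8 must be 1, so at least one of b, t8 is 1.
Check with a=1, b=1, c=0, d=0, e=1:
t1 = e OR c = 1 OR 0 = 1
t2 = a NOR t1 = 1 NOR 1 = 0
t3 = t1 NAND t2 = 1 NAND 0 = 1
t4 = d AND t3 = 0 AND 1 = 0
t5 = t4 NOR t1 = 0 NOR 1 = 0
t6 = e NOR t5 = 1 NOR 0 = 0
t7 = NOT t6 = NOT 0 = 1
t8 = t7 NOR t4 = 1 NOR 0 = 0
t9 = b OR t8 = 1 OR 0 = 1
t10 = t9 AND t1 = 1 AND 1 = 1
So t10 = 1 as required.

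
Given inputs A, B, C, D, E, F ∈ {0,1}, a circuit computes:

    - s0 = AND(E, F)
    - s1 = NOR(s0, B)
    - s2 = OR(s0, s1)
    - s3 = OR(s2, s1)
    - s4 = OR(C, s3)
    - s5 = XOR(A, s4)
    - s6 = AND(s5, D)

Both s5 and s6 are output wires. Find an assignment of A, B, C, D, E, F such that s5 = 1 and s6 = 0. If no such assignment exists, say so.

Check with A=0, B=1, C=1, D=0, E=1, F=0:
s0 = AND(E, F) = AND(1, 0) = 0
s1 = NOR(s0, B) = NOR(0, 1) = 0
s2 = OR(s0, s1) = OR(0, 0) = 0
s3 = OR(s2, s1) = OR(0, 0) = 0
s4 = OR(C, s3) = OR(1, 0) = 1
s5 = XOR(A, s4) = XOR(0, 1) = 1
s6 = AND(s5, D) = AND(1, 0) = 0
So s5 = 1 and s6 = 0.

A=0, B=1, C=1, D=0, E=1, F=0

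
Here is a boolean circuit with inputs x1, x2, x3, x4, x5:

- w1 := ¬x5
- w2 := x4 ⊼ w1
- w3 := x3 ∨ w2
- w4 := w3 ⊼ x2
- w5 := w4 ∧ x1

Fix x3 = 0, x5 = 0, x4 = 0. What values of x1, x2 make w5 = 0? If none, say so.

x1=1 x2=1

w5 = w4 ∧ x1 must be 0, so at least one of w4, x1 is 0.
Check with x3 = 0, x5 = 0, x4 = 0 and x1=1, x2=1:
w1 = ¬x5 = ¬0 = 1
w2 = x4 ⊼ w1 = 0 ⊼ 1 = 1
w3 = x3 ∨ w2 = 0 ∨ 1 = 1
w4 = w3 ⊼ x2 = 1 ⊼ 1 = 0
w5 = w4 ∧ x1 = 0 ∧ 1 = 0
So w5 = 0.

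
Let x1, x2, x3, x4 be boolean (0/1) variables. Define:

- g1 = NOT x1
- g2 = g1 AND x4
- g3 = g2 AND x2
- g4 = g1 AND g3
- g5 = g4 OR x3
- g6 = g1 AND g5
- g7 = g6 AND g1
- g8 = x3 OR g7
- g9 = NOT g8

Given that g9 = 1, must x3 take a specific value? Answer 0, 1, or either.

0

g9 = NOT g8 must be 1, so g8 = 0.
g8 = x3 OR g7 must be 0, so both x3 = 0 and g7 = 0.
g7 = g6 AND g1 must be 0, so at least one of g6, g1 is 0.
Every assignment with g9 = 1 has x3 = 0; there are 7 such assignment(s).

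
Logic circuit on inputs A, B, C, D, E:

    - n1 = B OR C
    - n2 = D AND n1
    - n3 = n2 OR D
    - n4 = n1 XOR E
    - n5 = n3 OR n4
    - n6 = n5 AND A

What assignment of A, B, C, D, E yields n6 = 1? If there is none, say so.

n6 = n5 AND A must be 1, so both n5 = 1 and A = 1.
Check with A=1, B=1, C=0, D=1, E=0:
n1 = B OR C = 1 OR 0 = 1
n2 = D AND n1 = 1 AND 1 = 1
n3 = n2 OR D = 1 OR 1 = 1
n4 = n1 XOR E = 1 XOR 0 = 1
n5 = n3 OR n4 = 1 OR 1 = 1
n6 = n5 AND A = 1 AND 1 = 1
So n6 = 1 as required.

A=1, B=1, C=0, D=1, E=0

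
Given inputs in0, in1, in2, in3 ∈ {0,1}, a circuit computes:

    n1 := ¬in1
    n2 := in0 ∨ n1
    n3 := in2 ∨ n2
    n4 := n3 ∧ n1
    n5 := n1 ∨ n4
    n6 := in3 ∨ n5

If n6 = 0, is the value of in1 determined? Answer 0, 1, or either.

1

n6 = in3 ∨ n5 must be 0, so both in3 = 0 and n5 = 0.
n5 = n1 ∨ n4 must be 0, so both n1 = 0 and n4 = 0.
n1 = ¬in1 must be 0, so in1 = 1.
Every assignment with n6 = 0 has in1 = 1; there are 4 such assignment(s).
  in0=0, in1=1, in2=0, in3=0
  in0=0, in1=1, in2=1, in3=0
  in0=1, in1=1, in2=0, in3=0
  in0=1, in1=1, in2=1, in3=0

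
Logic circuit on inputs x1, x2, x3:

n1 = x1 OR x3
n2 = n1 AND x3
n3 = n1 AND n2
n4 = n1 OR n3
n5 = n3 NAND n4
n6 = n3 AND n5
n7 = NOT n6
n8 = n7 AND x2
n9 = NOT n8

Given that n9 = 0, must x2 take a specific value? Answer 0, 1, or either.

1

n9 = NOT n8 must be 0, so n8 = 1.
n8 = n7 AND x2 must be 1, so both n7 = 1 and x2 = 1.
n7 = NOT n6 must be 1, so n6 = 0.
Every assignment with n9 = 0 has x2 = 1; there are 4 such assignment(s).
  x1=0, x2=1, x3=0
  x1=0, x2=1, x3=1
  x1=1, x2=1, x3=0
  x1=1, x2=1, x3=1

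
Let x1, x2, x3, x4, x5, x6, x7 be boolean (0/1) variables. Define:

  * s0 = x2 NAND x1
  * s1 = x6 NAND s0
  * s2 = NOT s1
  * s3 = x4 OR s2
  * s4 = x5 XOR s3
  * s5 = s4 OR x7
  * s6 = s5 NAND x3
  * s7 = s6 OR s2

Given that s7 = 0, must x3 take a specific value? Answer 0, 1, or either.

s7 = s6 OR s2 must be 0, so both s6 = 0 and s2 = 0.
s6 = s5 NAND x3 must be 0, so both s5 = 1 and x3 = 1.
Every assignment with s7 = 0 has x3 = 1; there are 30 such assignment(s).

1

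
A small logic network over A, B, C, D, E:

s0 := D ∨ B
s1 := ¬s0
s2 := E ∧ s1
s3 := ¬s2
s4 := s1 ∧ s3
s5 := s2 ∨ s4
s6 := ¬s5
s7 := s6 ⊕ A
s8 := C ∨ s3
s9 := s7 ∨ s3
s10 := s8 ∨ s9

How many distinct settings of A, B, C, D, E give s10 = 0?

1

s10 = s8 ∨ s9 must be 0, so both s8 = 0 and s9 = 0.
s8 = C ∨ s3 must be 0, so both C = 0 and s3 = 0.
Satisfying assignments:
  A=0, B=0, C=0, D=0, E=1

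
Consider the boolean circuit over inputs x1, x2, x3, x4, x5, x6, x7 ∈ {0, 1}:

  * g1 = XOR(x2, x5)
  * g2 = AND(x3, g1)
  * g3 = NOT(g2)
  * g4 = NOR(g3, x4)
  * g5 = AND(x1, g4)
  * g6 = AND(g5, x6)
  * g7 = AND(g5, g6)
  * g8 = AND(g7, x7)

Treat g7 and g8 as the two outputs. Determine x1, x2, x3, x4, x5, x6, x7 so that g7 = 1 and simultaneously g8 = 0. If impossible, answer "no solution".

Check with x1=1 x2=0 x3=1 x4=0 x5=1 x6=1 x7=0:
g1 = XOR(x2, x5) = XOR(0, 1) = 1
g2 = AND(x3, g1) = AND(1, 1) = 1
g3 = NOT(g2) = NOT 1 = 0
g4 = NOR(g3, x4) = NOR(0, 0) = 1
g5 = AND(x1, g4) = AND(1, 1) = 1
g6 = AND(g5, x6) = AND(1, 1) = 1
g7 = AND(g5, g6) = AND(1, 1) = 1
g8 = AND(g7, x7) = AND(1, 0) = 0
So g7 = 1 and g8 = 0.

x1=1 x2=0 x3=1 x4=0 x5=1 x6=1 x7=0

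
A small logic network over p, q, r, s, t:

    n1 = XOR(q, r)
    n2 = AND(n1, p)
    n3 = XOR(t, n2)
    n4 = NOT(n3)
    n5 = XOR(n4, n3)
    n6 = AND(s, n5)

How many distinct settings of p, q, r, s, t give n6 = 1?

16

n6 = AND(s, n5) must be 1, so both s = 1 and n5 = 1.
Enumerating the 32 input combinations, 16 give n6 = 1 and 16 give n6 = 0.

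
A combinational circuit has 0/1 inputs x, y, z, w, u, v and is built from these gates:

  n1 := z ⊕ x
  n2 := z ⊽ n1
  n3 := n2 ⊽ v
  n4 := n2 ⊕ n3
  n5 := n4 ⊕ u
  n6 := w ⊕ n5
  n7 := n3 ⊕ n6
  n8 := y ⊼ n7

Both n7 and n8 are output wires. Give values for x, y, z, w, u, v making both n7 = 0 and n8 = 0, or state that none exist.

Across all 64 input combinations, none give both n7 = 0 and n8 = 0.

no solution exists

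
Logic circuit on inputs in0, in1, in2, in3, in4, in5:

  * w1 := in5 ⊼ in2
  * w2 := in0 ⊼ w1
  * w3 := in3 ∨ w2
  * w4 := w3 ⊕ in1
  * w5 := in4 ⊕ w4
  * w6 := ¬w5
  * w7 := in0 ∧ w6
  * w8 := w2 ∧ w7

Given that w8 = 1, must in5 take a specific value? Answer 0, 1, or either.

w8 = w2 ∧ w7 must be 1, so both w2 = 1 and w7 = 1.
Every assignment with w8 = 1 has in5 = 1; there are 4 such assignment(s).
  in0=1, in1=0, in2=1, in3=0, in4=1, in5=1
  in0=1, in1=0, in2=1, in3=1, in4=1, in5=1
  in0=1, in1=1, in2=1, in3=0, in4=0, in5=1
  in0=1, in1=1, in2=1, in3=1, in4=0, in5=1

1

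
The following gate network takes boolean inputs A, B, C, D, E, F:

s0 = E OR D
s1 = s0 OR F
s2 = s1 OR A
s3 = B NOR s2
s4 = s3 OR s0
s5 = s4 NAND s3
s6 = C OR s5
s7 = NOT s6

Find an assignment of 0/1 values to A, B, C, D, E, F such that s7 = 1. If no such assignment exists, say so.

Check with A=0, B=0, C=0, D=0, E=0, F=0:
s0 = E OR D = 0 OR 0 = 0
s1 = s0 OR F = 0 OR 0 = 0
s2 = s1 OR A = 0 OR 0 = 0
s3 = B NOR s2 = 0 NOR 0 = 1
s4 = s3 OR s0 = 1 OR 0 = 1
s5 = s4 NAND s3 = 1 NAND 1 = 0
s6 = C OR s5 = 0 OR 0 = 0
s7 = NOT s6 = NOT 0 = 1
So s7 = 1 as required.

A=0, B=0, C=0, D=0, E=0, F=0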